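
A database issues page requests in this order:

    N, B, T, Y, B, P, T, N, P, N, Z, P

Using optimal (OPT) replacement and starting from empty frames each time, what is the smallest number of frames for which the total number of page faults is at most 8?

2

f=1: 12 faults
f=2: 8 faults
f=3: 7 faults
f=4: 6 faults
f=5: 6 faults
f=6: 6 faults
Smallest f with faults ≤ 8 is 2.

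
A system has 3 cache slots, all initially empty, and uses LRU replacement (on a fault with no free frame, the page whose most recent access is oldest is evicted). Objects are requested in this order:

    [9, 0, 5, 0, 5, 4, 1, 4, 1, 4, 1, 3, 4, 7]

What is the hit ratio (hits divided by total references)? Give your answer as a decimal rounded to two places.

0.50

9: fault, frames {9}
0: fault, frames {9,0}
5: fault, frames {9,0,5}
0: hit
5: hit
4: fault, evict 9, frames {0,5,4}
1: fault, evict 0, frames {5,4,1}
4: hit
1: hit
4: hit
1: hit
3: fault, evict 5, frames {4,1,3}
4: hit
7: fault, evict 1, frames {3,4,7}
Hits: 7 of 14 references → 7/14 = 0.5000.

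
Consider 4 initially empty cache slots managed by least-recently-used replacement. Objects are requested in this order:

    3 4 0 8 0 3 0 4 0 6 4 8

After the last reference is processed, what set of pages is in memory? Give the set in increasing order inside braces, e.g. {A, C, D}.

{0, 4, 6, 8}

3 -> miss, frames [3]
4 -> miss, frames [3, 4]
0 -> miss, frames [3, 4, 0]
8 -> miss, frames [3, 4, 0, 8]
0 -> hit
3 -> hit
0 -> hit
4 -> hit
0 -> hit
6 -> miss, evict 8, frames [3, 4, 0, 6]
4 -> hit
8 -> miss, evict 3, frames [0, 6, 4, 8]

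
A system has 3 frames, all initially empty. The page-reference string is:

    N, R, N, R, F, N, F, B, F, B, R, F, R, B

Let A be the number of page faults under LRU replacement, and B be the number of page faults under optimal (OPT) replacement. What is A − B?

1

Under LRU: F F . . F . . F . . F . . . → 5 faults.
Under OPT: F F . . F . . F . . . . . . → 4 faults.
A − B = 5 − 4 = 1.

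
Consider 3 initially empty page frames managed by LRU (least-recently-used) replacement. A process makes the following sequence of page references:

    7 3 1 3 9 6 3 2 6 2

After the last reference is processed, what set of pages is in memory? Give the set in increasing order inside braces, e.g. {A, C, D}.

{2, 3, 6}

7 → miss, frames (7)
3 → miss, frames (7 3)
1 → miss, frames (7 3 1)
3 → hit
9 → miss, evict 7, frames (1 3 9)
6 → miss, evict 1, frames (3 9 6)
3 → hit
2 → miss, evict 9, frames (6 3 2)
6 → hit
2 → hit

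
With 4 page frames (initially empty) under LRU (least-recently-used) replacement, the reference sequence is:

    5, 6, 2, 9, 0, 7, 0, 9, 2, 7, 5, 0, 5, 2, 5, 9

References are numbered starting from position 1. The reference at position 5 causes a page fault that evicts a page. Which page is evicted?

5

pos 1: 5 -> miss, frames [5]
pos 2: 6 -> miss, frames [5, 6]
pos 3: 2 -> miss, frames [5, 6, 2]
pos 4: 9 -> miss, frames [5, 6, 2, 9]
pos 5: 0 -> miss, evict 5, frames [6, 2, 9, 0]
At position 5, page 5 is evicted.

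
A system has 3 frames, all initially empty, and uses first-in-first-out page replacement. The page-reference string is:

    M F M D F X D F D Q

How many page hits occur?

M -> fault, frames [M]
F -> fault, frames [M, F]
M -> hit
D -> fault, frames [M, F, D]
F -> hit
X -> fault, evict M, frames [F, D, X]
D -> hit
F -> hit
D -> hit
Q -> fault, evict F, frames [D, X, Q]
Hits: 5.

5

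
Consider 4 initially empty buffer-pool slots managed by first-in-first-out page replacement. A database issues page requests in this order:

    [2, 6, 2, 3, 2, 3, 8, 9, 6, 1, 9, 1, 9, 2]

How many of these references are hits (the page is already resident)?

7

2: miss, frames {2}
6: miss, frames {2,6}
2: hit
3: miss, frames {2,6,3}
2: hit
3: hit
8: miss, frames {2,6,3,8}
9: miss, evict 2, frames {6,3,8,9}
6: hit
1: miss, evict 6, frames {3,8,9,1}
9: hit
1: hit
9: hit
2: miss, evict 3, frames {8,9,1,2}
Hits: 7.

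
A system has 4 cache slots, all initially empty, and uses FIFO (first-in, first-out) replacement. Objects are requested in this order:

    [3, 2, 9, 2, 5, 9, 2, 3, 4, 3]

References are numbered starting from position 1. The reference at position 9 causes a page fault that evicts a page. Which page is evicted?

3

pos 1: 3: fault, frames (3)
pos 2: 2: fault, frames (3 2)
pos 3: 9: fault, frames (3 2 9)
pos 4: 2: hit
pos 5: 5: fault, frames (3 2 9 5)
pos 6: 9: hit
pos 7: 2: hit
pos 8: 3: hit
pos 9: 4: fault, evict 3, frames (2 9 5 4)
At position 9, page 3 is evicted.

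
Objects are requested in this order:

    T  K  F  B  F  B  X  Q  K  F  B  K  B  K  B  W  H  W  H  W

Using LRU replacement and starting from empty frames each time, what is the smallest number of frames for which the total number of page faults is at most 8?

f=1: 20 faults
f=2: 12 faults
f=3: 11 faults
f=4: 11 faults
f=5: 8 faults
f=6: 8 faults
f=7: 8 faults
f=8: 8 faults
Smallest f with faults ≤ 8 is 5.

5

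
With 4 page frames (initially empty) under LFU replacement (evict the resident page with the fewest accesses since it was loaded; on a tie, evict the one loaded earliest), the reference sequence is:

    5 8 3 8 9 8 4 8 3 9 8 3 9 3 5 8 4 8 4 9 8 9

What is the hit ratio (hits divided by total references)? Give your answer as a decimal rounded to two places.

0.68

5: fault, frames {5}
8: fault, frames {5,8}
3: fault, frames {5,8,3}
8: hit
9: fault, frames {5,8,3,9}
8: hit
4: fault, evict 5, frames {8,3,9,4}
8: hit
3: hit
9: hit
8: hit
3: hit
9: hit
3: hit
5: fault, evict 4, frames {8,3,9,5}
8: hit
4: fault, evict 5, frames {8,3,9,4}
8: hit
4: hit
9: hit
8: hit
9: hit
Hits: 15 of 22 references → 15/22 = 0.6818.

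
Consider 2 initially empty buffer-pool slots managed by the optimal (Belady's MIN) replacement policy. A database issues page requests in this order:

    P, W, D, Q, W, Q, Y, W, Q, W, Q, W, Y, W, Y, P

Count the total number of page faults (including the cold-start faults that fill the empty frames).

P: miss, frames (P)
W: miss, frames (P W)
D: miss, evict P, frames (W D)
Q: miss, evict D, frames (W Q)
W: hit
Q: hit
Y: miss, evict Q, frames (W Y)
W: hit
Q: miss, evict Y, frames (W Q)
W: hit
Q: hit
W: hit
Y: miss, evict Q, frames (W Y)
W: hit
Y: hit
P: miss, evict Y, frames (W P)
Page faults: 8.

8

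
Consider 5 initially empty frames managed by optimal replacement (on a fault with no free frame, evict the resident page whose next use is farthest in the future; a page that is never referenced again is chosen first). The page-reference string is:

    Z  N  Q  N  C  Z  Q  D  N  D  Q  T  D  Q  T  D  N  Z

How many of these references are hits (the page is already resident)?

12

Z → miss, frames [Z]
N → miss, frames [Z, N]
Q → miss, frames [Z, N, Q]
N → hit
C → miss, frames [Z, N, Q, C]
Z → hit
Q → hit
D → miss, frames [Z, N, Q, C, D]
N → hit
D → hit
Q → hit
T → miss, evict C, frames [Z, N, Q, D, T]
D → hit
Q → hit
T → hit
D → hit
N → hit
Z → hit
Hits: 12.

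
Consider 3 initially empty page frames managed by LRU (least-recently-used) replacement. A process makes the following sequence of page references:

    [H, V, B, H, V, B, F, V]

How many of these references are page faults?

4

H -> miss, frames {H}
V -> miss, frames {H,V}
B -> miss, frames {H,V,B}
H -> hit
V -> hit
B -> hit
F -> miss, evict H, frames {V,B,F}
V -> hit
Page faults: 4.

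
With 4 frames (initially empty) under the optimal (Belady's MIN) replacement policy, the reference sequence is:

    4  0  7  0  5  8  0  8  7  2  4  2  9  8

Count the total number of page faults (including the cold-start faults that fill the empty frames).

7

4 -> fault, frames (4)
0 -> fault, frames (4 0)
7 -> fault, frames (4 0 7)
0 -> hit
5 -> fault, frames (4 0 7 5)
8 -> fault, evict 5, frames (4 0 7 8)
0 -> hit
8 -> hit
7 -> hit
2 -> fault, evict 7, frames (4 0 8 2)
4 -> hit
2 -> hit
9 -> fault, evict 2, frames (4 0 8 9)
8 -> hit
Page faults: 7.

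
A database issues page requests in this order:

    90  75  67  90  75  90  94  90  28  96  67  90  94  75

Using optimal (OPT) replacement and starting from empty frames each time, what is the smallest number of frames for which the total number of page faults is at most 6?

5

f=1: 14 faults
f=2: 10 faults
f=3: 8 faults
f=4: 7 faults
f=5: 6 faults
f=6: 6 faults
Smallest f with faults ≤ 6 is 5.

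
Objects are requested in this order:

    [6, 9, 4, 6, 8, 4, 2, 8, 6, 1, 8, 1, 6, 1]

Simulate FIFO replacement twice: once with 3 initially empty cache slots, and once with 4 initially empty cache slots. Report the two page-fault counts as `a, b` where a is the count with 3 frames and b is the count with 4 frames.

8, 7

3 frames: F F F . F . F . F F F . . . → 8 faults.
4 frames: F F F . F . F . F F . . . . → 7 faults.
7 < 8: adding a frame reduced faults, as is typical.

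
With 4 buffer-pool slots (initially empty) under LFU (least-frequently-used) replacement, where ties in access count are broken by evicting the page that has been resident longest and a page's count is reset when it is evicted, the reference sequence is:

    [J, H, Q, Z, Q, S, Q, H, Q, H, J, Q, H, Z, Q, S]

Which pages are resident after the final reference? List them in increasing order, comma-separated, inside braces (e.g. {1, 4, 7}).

{H, Q, S, Z}

J: fault, frames (J)
H: fault, frames (J H)
Q: fault, frames (J H Q)
Z: fault, frames (J H Q Z)
Q: hit
S: fault, evict J, frames (H Q Z S)
Q: hit
H: hit
Q: hit
H: hit
J: fault, evict Z, frames (H Q S J)
Q: hit
H: hit
Z: fault, evict S, frames (H Q J Z)
Q: hit
S: fault, evict J, frames (H Q Z S)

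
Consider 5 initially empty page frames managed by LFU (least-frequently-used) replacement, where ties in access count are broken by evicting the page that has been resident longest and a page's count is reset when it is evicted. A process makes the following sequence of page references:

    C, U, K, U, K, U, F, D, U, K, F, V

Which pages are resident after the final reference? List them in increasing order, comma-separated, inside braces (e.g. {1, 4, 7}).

C: fault, frames (C)
U: fault, frames (C U)
K: fault, frames (C U K)
U: hit
K: hit
U: hit
F: fault, frames (C U K F)
D: fault, frames (C U K F D)
U: hit
K: hit
F: hit
V: fault, evict C, frames (U K F D V)

{D, F, K, U, V}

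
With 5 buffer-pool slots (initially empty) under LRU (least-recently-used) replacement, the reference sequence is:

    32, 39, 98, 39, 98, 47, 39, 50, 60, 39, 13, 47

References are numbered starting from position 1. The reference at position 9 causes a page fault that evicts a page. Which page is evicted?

32

pos 1: 32 → miss, frames {32}
pos 2: 39 → miss, frames {32,39}
pos 3: 98 → miss, frames {32,39,98}
pos 4: 39 → hit
pos 5: 98 → hit
pos 6: 47 → miss, frames {32,39,98,47}
pos 7: 39 → hit
pos 8: 50 → miss, frames {32,98,47,39,50}
pos 9: 60 → miss, evict 32, frames {98,47,39,50,60}
At position 9, page 32 is evicted.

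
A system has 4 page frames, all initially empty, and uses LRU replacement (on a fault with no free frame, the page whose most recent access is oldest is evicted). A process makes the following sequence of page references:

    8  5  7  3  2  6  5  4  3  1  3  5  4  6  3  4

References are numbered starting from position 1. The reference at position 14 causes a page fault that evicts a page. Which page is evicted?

1

pos 1: 8: miss, frames (8)
pos 2: 5: miss, frames (8 5)
pos 3: 7: miss, frames (8 5 7)
pos 4: 3: miss, frames (8 5 7 3)
pos 5: 2: miss, evict 8, frames (5 7 3 2)
pos 6: 6: miss, evict 5, frames (7 3 2 6)
pos 7: 5: miss, evict 7, frames (3 2 6 5)
pos 8: 4: miss, evict 3, frames (2 6 5 4)
pos 9: 3: miss, evict 2, frames (6 5 4 3)
pos 10: 1: miss, evict 6, frames (5 4 3 1)
pos 11: 3: hit
pos 12: 5: hit
pos 13: 4: hit
pos 14: 6: miss, evict 1, frames (3 5 4 6)
At position 14, page 1 is evicted.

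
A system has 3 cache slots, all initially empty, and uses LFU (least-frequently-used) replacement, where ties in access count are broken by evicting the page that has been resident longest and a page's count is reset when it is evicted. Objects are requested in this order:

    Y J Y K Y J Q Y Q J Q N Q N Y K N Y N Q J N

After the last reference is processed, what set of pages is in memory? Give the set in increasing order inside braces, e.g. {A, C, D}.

{N, Q, Y}

Y: miss, frames (Y)
J: miss, frames (Y J)
Y: hit
K: miss, frames (Y J K)
Y: hit
J: hit
Q: miss, evict K, frames (Y J Q)
Y: hit
Q: hit
J: hit
Q: hit
N: miss, evict J, frames (Y Q N)
Q: hit
N: hit
Y: hit
K: miss, evict N, frames (Y Q K)
N: miss, evict K, frames (Y Q N)
Y: hit
N: hit
Q: hit
J: miss, evict N, frames (Y Q J)
N: miss, evict J, frames (Y Q N)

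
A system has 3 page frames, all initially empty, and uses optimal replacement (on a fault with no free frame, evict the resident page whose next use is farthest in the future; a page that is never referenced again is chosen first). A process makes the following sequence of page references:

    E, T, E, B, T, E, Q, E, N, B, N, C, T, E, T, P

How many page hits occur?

E: miss, frames (E)
T: miss, frames (E T)
E: hit
B: miss, frames (E T B)
T: hit
E: hit
Q: miss, evict T, frames (E B Q)
E: hit
N: miss, evict Q, frames (E B N)
B: hit
N: hit
C: miss, evict N, frames (E B C)
T: miss, evict C, frames (E B T)
E: hit
T: hit
P: miss, evict T, frames (E B P)
Hits: 8.

8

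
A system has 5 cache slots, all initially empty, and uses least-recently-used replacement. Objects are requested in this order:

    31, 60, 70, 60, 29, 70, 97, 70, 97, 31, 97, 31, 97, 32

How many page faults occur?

31 -> miss, frames {31}
60 -> miss, frames {31,60}
70 -> miss, frames {31,60,70}
60 -> hit
29 -> miss, frames {31,70,60,29}
70 -> hit
97 -> miss, frames {31,60,29,70,97}
70 -> hit
97 -> hit
31 -> hit
97 -> hit
31 -> hit
97 -> hit
32 -> miss, evict 60, frames {29,70,31,97,32}
Page faults: 6.

6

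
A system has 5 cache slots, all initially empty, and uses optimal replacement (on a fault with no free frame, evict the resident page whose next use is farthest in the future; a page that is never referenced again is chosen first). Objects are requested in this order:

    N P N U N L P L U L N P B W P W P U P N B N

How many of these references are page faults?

6

N -> miss, frames (N)
P -> miss, frames (N P)
N -> hit
U -> miss, frames (N P U)
N -> hit
L -> miss, frames (N P U L)
P -> hit
L -> hit
U -> hit
L -> hit
N -> hit
P -> hit
B -> miss, frames (N P U L B)
W -> miss, evict L, frames (N P U B W)
P -> hit
W -> hit
P -> hit
U -> hit
P -> hit
N -> hit
B -> hit
N -> hit
Page faults: 6.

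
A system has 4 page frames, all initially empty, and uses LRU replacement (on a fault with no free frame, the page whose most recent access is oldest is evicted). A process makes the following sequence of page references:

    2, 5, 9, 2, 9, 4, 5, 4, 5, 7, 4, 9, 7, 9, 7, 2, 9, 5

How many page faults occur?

2 -> miss, frames (2)
5 -> miss, frames (2 5)
9 -> miss, frames (2 5 9)
2 -> hit
9 -> hit
4 -> miss, frames (5 2 9 4)
5 -> hit
4 -> hit
5 -> hit
7 -> miss, evict 2, frames (9 4 5 7)
4 -> hit
9 -> hit
7 -> hit
9 -> hit
7 -> hit
2 -> miss, evict 5, frames (4 9 7 2)
9 -> hit
5 -> miss, evict 4, frames (7 2 9 5)
Page faults: 7.

7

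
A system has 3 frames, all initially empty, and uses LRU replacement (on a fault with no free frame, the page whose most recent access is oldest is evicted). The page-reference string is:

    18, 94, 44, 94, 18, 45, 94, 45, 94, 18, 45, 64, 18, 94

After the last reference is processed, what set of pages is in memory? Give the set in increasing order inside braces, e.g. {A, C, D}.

18 → fault, frames [18]
94 → fault, frames [18, 94]
44 → fault, frames [18, 94, 44]
94 → hit
18 → hit
45 → fault, evict 44, frames [94, 18, 45]
94 → hit
45 → hit
94 → hit
18 → hit
45 → hit
64 → fault, evict 94, frames [18, 45, 64]
18 → hit
94 → fault, evict 45, frames [64, 18, 94]

{18, 64, 94}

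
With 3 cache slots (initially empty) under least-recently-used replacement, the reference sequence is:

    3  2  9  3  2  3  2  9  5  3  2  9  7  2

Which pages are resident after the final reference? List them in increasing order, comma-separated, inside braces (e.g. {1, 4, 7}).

3 -> miss, frames {3}
2 -> miss, frames {3,2}
9 -> miss, frames {3,2,9}
3 -> hit
2 -> hit
3 -> hit
2 -> hit
9 -> hit
5 -> miss, evict 3, frames {2,9,5}
3 -> miss, evict 2, frames {9,5,3}
2 -> miss, evict 9, frames {5,3,2}
9 -> miss, evict 5, frames {3,2,9}
7 -> miss, evict 3, frames {2,9,7}
2 -> hit

{2, 7, 9}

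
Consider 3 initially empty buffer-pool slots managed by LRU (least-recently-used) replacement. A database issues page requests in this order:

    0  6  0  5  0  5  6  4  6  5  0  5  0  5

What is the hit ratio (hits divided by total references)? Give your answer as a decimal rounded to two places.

0 -> miss, frames [0]
6 -> miss, frames [0, 6]
0 -> hit
5 -> miss, frames [6, 0, 5]
0 -> hit
5 -> hit
6 -> hit
4 -> miss, evict 0, frames [5, 6, 4]
6 -> hit
5 -> hit
0 -> miss, evict 4, frames [6, 5, 0]
5 -> hit
0 -> hit
5 -> hit
Hits: 9 of 14 references → 9/14 = 0.6429.

0.64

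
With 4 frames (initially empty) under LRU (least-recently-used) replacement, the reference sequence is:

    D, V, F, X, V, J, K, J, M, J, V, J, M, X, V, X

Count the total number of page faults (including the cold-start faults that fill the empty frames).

8

D → miss, frames (D)
V → miss, frames (D V)
F → miss, frames (D V F)
X → miss, frames (D V F X)
V → hit
J → miss, evict D, frames (F X V J)
K → miss, evict F, frames (X V J K)
J → hit
M → miss, evict X, frames (V K J M)
J → hit
V → hit
J → hit
M → hit
X → miss, evict K, frames (V J M X)
V → hit
X → hit
Page faults: 8.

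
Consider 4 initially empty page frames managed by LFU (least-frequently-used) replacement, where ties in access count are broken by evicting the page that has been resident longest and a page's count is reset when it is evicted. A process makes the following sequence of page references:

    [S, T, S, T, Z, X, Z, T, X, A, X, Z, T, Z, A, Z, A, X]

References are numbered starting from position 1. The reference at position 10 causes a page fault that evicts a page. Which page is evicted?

pos 1: S: fault, frames {S}
pos 2: T: fault, frames {S,T}
pos 3: S: hit
pos 4: T: hit
pos 5: Z: fault, frames {S,T,Z}
pos 6: X: fault, frames {S,T,Z,X}
pos 7: Z: hit
pos 8: T: hit
pos 9: X: hit
pos 10: A: fault, evict S, frames {T,Z,X,A}
At position 10, page S is evicted.

S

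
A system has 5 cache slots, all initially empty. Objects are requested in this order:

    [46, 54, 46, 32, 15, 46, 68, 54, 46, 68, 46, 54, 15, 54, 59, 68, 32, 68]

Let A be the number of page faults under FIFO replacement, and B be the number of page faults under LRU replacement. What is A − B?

Under FIFO: F F . F F . F . . . . . . . F . . . → 6 faults.
Under LRU: F F . F F . F . . . . . . . F . F . → 7 faults.
A − B = 6 − 7 = -1.

-1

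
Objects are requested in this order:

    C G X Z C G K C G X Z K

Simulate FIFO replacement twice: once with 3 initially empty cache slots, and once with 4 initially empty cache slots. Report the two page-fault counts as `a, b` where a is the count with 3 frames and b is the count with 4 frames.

3 frames: F F F F F F F . . F F . → 9 faults.
4 frames: F F F F . . F F F F F F → 10 faults.
10 > 9: adding a frame increased faults — Belady's anomaly.

9, 10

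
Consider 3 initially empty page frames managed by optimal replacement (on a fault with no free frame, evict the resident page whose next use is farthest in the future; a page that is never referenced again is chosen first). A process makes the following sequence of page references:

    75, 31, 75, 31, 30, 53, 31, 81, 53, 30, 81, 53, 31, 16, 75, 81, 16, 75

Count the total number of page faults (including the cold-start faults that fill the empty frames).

8

75: fault, frames {75}
31: fault, frames {75,31}
75: hit
31: hit
30: fault, frames {75,31,30}
53: fault, evict 75, frames {31,30,53}
31: hit
81: fault, evict 31, frames {30,53,81}
53: hit
30: hit
81: hit
53: hit
31: fault, evict 53, frames {30,81,31}
16: fault, evict 31, frames {30,81,16}
75: fault, evict 30, frames {81,16,75}
81: hit
16: hit
75: hit
Page faults: 8.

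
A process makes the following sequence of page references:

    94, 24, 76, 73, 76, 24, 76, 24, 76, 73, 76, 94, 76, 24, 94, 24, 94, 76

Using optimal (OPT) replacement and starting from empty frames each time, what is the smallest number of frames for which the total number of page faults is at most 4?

4

f=1: 18 faults
f=2: 9 faults
f=3: 5 faults
f=4: 4 faults
Smallest f with faults ≤ 4 is 4.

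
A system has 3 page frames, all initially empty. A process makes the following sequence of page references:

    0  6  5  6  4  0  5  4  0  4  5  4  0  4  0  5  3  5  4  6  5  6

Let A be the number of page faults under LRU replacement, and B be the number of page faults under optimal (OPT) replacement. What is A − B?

Under LRU: F F F . F F F . . . . . . . . . F . F F . . → 9 faults.
Under OPT: F F F . F . . . . . . . . . . . F . . F . . → 6 faults.
A − B = 9 − 6 = 3.

3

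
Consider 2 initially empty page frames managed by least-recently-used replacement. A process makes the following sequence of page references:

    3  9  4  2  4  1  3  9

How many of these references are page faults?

3 -> miss, frames (3)
9 -> miss, frames (3 9)
4 -> miss, evict 3, frames (9 4)
2 -> miss, evict 9, frames (4 2)
4 -> hit
1 -> miss, evict 2, frames (4 1)
3 -> miss, evict 4, frames (1 3)
9 -> miss, evict 1, frames (3 9)
Page faults: 7.

7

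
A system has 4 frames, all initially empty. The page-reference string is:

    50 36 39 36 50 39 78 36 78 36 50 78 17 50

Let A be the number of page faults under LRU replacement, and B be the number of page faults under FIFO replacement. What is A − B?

Under LRU: F F F . . . F . . . . . F . → 5 faults.
Under FIFO: F F F . . . F . . . . . F F → 6 faults.
A − B = 5 − 6 = -1.

-1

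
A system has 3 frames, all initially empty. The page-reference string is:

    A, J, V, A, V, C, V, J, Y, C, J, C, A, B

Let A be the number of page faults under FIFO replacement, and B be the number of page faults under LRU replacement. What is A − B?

Under FIFO: F F F . . F . . F . F . F F → 8 faults.
Under LRU: F F F . . F . F F F . . F F → 9 faults.
A − B = 8 − 9 = -1.

-1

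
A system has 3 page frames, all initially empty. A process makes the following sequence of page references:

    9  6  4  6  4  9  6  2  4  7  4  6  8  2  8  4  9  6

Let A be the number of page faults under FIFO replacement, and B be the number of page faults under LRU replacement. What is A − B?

-1

Under FIFO: F F F . . . . F . F . F F F . F F F → 11 faults.
Under LRU: F F F . . . . F F F . F F F . F F F → 12 faults.
A − B = 11 − 12 = -1.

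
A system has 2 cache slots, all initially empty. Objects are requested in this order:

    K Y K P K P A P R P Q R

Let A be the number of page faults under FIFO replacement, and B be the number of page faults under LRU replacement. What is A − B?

1

Under FIFO: F F . F F . F F F . F . → 8 faults.
Under LRU: F F . F . . F . F . F F → 7 faults.
A − B = 8 − 7 = 1.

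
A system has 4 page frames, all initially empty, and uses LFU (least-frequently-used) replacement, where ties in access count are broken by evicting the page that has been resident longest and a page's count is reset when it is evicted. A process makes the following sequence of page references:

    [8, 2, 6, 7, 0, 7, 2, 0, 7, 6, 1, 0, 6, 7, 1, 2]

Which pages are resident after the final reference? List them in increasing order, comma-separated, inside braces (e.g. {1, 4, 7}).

{0, 2, 6, 7}

8 → miss, frames [8]
2 → miss, frames [8, 2]
6 → miss, frames [8, 2, 6]
7 → miss, frames [8, 2, 6, 7]
0 → miss, evict 8, frames [2, 6, 7, 0]
7 → hit
2 → hit
0 → hit
7 → hit
6 → hit
1 → miss, evict 2, frames [6, 7, 0, 1]
0 → hit
6 → hit
7 → hit
1 → hit
2 → miss, evict 1, frames [6, 7, 0, 2]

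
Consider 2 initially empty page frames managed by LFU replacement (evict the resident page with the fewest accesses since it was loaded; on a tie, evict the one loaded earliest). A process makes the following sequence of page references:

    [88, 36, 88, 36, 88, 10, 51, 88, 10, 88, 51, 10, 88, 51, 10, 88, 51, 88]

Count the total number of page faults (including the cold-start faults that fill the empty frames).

10

88 -> miss, frames [88]
36 -> miss, frames [88, 36]
88 -> hit
36 -> hit
88 -> hit
10 -> miss, evict 36, frames [88, 10]
51 -> miss, evict 10, frames [88, 51]
88 -> hit
10 -> miss, evict 51, frames [88, 10]
88 -> hit
51 -> miss, evict 10, frames [88, 51]
10 -> miss, evict 51, frames [88, 10]
88 -> hit
51 -> miss, evict 10, frames [88, 51]
10 -> miss, evict 51, frames [88, 10]
88 -> hit
51 -> miss, evict 10, frames [88, 51]
88 -> hit
Page faults: 10.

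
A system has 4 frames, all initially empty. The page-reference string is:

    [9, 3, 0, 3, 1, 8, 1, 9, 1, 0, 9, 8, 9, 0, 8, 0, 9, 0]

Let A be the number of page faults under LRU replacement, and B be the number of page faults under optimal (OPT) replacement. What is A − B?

Under LRU: F F F . F F . F . F . . . . . . . . → 7 faults.
Under OPT: F F F . F F . . . . . . . . . . . . → 5 faults.
A − B = 7 − 5 = 2.

2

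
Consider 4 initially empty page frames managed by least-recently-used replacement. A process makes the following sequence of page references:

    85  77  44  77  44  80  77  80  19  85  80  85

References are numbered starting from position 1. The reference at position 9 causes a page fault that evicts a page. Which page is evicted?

pos 1: 85: fault, frames {85}
pos 2: 77: fault, frames {85,77}
pos 3: 44: fault, frames {85,77,44}
pos 4: 77: hit
pos 5: 44: hit
pos 6: 80: fault, frames {85,77,44,80}
pos 7: 77: hit
pos 8: 80: hit
pos 9: 19: fault, evict 85, frames {44,77,80,19}
At position 9, page 85 is evicted.

85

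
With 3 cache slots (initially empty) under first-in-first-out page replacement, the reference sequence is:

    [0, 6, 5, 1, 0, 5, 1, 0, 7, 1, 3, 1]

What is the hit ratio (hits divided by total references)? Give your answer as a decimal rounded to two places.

0: miss, frames {0}
6: miss, frames {0,6}
5: miss, frames {0,6,5}
1: miss, evict 0, frames {6,5,1}
0: miss, evict 6, frames {5,1,0}
5: hit
1: hit
0: hit
7: miss, evict 5, frames {1,0,7}
1: hit
3: miss, evict 1, frames {0,7,3}
1: miss, evict 0, frames {7,3,1}
Hits: 4 of 12 references → 4/12 = 0.3333.

0.33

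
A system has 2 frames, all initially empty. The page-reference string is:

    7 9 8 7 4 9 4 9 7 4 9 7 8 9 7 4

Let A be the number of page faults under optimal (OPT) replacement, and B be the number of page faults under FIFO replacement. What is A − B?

-4

Under OPT: F F F . F F . . F . F . F . F F → 10 faults.
Under FIFO: F F F F F F . . F F F F F F F F → 14 faults.
A − B = 10 − 14 = -4.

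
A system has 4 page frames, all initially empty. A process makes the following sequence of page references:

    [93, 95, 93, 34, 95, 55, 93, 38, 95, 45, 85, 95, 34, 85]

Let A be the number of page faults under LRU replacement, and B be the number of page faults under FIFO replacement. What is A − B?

-1

Under LRU: F F . F . F . F . F F . F . → 8 faults.
Under FIFO: F F . F . F . F . F F F F . → 9 faults.
A − B = 8 − 9 = -1.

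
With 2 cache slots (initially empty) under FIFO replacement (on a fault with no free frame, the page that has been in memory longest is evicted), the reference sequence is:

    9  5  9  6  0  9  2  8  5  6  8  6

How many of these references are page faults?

9: fault, frames {9}
5: fault, frames {9,5}
9: hit
6: fault, evict 9, frames {5,6}
0: fault, evict 5, frames {6,0}
9: fault, evict 6, frames {0,9}
2: fault, evict 0, frames {9,2}
8: fault, evict 9, frames {2,8}
5: fault, evict 2, frames {8,5}
6: fault, evict 8, frames {5,6}
8: fault, evict 5, frames {6,8}
6: hit
Page faults: 10.

10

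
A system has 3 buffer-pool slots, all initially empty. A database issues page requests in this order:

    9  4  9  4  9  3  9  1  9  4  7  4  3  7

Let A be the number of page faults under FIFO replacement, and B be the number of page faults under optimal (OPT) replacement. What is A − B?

2

Under FIFO: F F . . . F . F F F F . F . → 8 faults.
Under OPT: F F . . . F . F . . F . F . → 6 faults.
A − B = 8 − 6 = 2.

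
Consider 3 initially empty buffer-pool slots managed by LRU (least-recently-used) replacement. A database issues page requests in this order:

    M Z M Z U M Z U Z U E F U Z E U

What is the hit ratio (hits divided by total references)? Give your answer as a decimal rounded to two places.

M → miss, frames {M}
Z → miss, frames {M,Z}
M → hit
Z → hit
U → miss, frames {M,Z,U}
M → hit
Z → hit
U → hit
Z → hit
U → hit
E → miss, evict M, frames {Z,U,E}
F → miss, evict Z, frames {U,E,F}
U → hit
Z → miss, evict E, frames {F,U,Z}
E → miss, evict F, frames {U,Z,E}
U → hit
Hits: 9 of 16 references → 9/16 = 0.5625.

0.56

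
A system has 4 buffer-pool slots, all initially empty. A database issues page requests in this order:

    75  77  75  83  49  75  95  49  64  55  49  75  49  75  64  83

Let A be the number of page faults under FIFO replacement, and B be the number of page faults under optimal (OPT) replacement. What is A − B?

2

Under FIFO: F F . F F . F . F F . F F . . F → 10 faults.
Under OPT: F F . F F . F . F F . . . . . F → 8 faults.
A − B = 10 − 8 = 2.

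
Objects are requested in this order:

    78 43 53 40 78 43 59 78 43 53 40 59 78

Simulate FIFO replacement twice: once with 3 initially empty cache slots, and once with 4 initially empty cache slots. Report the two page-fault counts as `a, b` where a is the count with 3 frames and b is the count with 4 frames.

3 frames: F F F F F F F . . F F . F → 10 faults.
4 frames: F F F F . . F F F F F F F → 11 faults.
11 > 10: adding a frame increased faults — Belady's anomaly.

10, 11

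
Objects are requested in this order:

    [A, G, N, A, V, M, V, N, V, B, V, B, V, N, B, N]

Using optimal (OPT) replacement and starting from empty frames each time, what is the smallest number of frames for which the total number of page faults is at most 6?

f=1: 16 faults
f=2: 8 faults
f=3: 6 faults
f=4: 6 faults
f=5: 6 faults
f=6: 6 faults
Smallest f with faults ≤ 6 is 3.

3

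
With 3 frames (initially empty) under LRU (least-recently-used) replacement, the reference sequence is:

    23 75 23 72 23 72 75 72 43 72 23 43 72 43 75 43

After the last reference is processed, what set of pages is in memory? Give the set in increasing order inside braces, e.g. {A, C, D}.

{43, 72, 75}

23 -> fault, frames {23}
75 -> fault, frames {23,75}
23 -> hit
72 -> fault, frames {75,23,72}
23 -> hit
72 -> hit
75 -> hit
72 -> hit
43 -> fault, evict 23, frames {75,72,43}
72 -> hit
23 -> fault, evict 75, frames {43,72,23}
43 -> hit
72 -> hit
43 -> hit
75 -> fault, evict 23, frames {72,43,75}
43 -> hit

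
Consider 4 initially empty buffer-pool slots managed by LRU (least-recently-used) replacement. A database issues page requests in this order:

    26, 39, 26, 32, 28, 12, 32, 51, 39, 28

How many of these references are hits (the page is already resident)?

26: miss, frames [26]
39: miss, frames [26, 39]
26: hit
32: miss, frames [39, 26, 32]
28: miss, frames [39, 26, 32, 28]
12: miss, evict 39, frames [26, 32, 28, 12]
32: hit
51: miss, evict 26, frames [28, 12, 32, 51]
39: miss, evict 28, frames [12, 32, 51, 39]
28: miss, evict 12, frames [32, 51, 39, 28]
Hits: 2.

2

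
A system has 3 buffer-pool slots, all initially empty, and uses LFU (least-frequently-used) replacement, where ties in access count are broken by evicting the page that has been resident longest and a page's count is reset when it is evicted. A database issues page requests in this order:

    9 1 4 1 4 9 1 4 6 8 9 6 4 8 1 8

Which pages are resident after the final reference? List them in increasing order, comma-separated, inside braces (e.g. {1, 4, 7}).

{1, 4, 8}

9 → fault, frames {9}
1 → fault, frames {9,1}
4 → fault, frames {9,1,4}
1 → hit
4 → hit
9 → hit
1 → hit
4 → hit
6 → fault, evict 9, frames {1,4,6}
8 → fault, evict 6, frames {1,4,8}
9 → fault, evict 8, frames {1,4,9}
6 → fault, evict 9, frames {1,4,6}
4 → hit
8 → fault, evict 6, frames {1,4,8}
1 → hit
8 → hit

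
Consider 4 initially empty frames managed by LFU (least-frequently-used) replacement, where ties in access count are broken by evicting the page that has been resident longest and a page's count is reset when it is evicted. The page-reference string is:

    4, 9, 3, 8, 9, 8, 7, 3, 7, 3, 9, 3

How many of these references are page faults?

5

4 -> fault, frames [4]
9 -> fault, frames [4, 9]
3 -> fault, frames [4, 9, 3]
8 -> fault, frames [4, 9, 3, 8]
9 -> hit
8 -> hit
7 -> fault, evict 4, frames [9, 3, 8, 7]
3 -> hit
7 -> hit
3 -> hit
9 -> hit
3 -> hit
Page faults: 5.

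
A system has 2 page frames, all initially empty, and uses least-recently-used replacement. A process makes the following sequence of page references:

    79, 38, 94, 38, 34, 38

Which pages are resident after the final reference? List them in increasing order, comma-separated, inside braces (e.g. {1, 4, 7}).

79 → fault, frames {79}
38 → fault, frames {79,38}
94 → fault, evict 79, frames {38,94}
38 → hit
34 → fault, evict 94, frames {38,34}
38 → hit

{34, 38}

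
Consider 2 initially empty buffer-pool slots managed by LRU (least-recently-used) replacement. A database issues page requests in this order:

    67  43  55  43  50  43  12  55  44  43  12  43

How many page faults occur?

9

67 -> miss, frames (67)
43 -> miss, frames (67 43)
55 -> miss, evict 67, frames (43 55)
43 -> hit
50 -> miss, evict 55, frames (43 50)
43 -> hit
12 -> miss, evict 50, frames (43 12)
55 -> miss, evict 43, frames (12 55)
44 -> miss, evict 12, frames (55 44)
43 -> miss, evict 55, frames (44 43)
12 -> miss, evict 44, frames (43 12)
43 -> hit
Page faults: 9.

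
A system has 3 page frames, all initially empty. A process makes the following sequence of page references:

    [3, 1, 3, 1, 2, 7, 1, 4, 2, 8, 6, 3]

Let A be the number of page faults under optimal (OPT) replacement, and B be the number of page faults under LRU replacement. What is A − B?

Under OPT: F F . . F F . F . F F F → 8 faults.
Under LRU: F F . . F F . F F F F F → 9 faults.
A − B = 8 − 9 = -1.

-1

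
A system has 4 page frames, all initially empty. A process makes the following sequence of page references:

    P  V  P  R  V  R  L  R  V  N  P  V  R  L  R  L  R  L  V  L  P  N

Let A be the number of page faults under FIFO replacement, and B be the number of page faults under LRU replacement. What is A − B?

2

Under FIFO: F F . F . . F . . F F F F F . . . . . . . F → 10 faults.
Under LRU: F F . F . . F . . F F . . F . . . . . . . F → 8 faults.
A − B = 10 − 8 = 2.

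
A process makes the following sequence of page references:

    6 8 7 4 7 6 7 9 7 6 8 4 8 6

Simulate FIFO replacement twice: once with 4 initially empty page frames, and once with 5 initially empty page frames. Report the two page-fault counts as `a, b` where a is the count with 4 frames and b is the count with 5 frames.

4 frames: F F F F . . . F . F F . . . → 7 faults.
5 frames: F F F F . . . F . . . . . . → 5 faults.
5 < 7: adding a frame reduced faults, as is typical.

7, 5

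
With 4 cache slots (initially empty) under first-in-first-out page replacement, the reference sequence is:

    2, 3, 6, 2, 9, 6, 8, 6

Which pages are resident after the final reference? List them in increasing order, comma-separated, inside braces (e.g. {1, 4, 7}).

2: fault, frames (2)
3: fault, frames (2 3)
6: fault, frames (2 3 6)
2: hit
9: fault, frames (2 3 6 9)
6: hit
8: fault, evict 2, frames (3 6 9 8)
6: hit

{3, 6, 8, 9}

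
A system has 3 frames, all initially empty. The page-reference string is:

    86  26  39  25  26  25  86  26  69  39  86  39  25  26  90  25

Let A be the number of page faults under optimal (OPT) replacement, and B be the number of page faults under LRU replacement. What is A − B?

-3

Under OPT: F F F F . . . . F F . . . F F . → 8 faults.
Under LRU: F F F F . . F . F F F . F F F . → 11 faults.
A − B = 8 − 11 = -3.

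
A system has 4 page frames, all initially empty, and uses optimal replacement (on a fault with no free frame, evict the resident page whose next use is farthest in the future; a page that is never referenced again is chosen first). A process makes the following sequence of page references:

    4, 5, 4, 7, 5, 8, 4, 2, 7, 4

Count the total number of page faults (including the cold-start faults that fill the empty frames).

4: fault, frames [4]
5: fault, frames [4, 5]
4: hit
7: fault, frames [4, 5, 7]
5: hit
8: fault, frames [4, 5, 7, 8]
4: hit
2: fault, evict 8, frames [4, 5, 7, 2]
7: hit
4: hit
Page faults: 5.

5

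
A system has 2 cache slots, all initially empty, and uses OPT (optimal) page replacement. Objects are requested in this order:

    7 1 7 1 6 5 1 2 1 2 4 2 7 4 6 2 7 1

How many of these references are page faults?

10

7 -> miss, frames {7}
1 -> miss, frames {7,1}
7 -> hit
1 -> hit
6 -> miss, evict 7, frames {1,6}
5 -> miss, evict 6, frames {1,5}
1 -> hit
2 -> miss, evict 5, frames {1,2}
1 -> hit
2 -> hit
4 -> miss, evict 1, frames {2,4}
2 -> hit
7 -> miss, evict 2, frames {4,7}
4 -> hit
6 -> miss, evict 4, frames {7,6}
2 -> miss, evict 6, frames {7,2}
7 -> hit
1 -> miss, evict 2, frames {7,1}
Page faults: 10.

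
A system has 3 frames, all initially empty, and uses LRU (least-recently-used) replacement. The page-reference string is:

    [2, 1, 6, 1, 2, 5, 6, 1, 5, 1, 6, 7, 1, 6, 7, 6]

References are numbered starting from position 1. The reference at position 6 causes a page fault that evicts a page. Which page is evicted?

6

pos 1: 2: fault, frames {2}
pos 2: 1: fault, frames {2,1}
pos 3: 6: fault, frames {2,1,6}
pos 4: 1: hit
pos 5: 2: hit
pos 6: 5: fault, evict 6, frames {1,2,5}
At position 6, page 6 is evicted.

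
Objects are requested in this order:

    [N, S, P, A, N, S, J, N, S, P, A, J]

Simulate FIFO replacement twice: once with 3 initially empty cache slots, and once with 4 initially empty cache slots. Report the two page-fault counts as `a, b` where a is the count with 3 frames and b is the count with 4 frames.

9, 10

3 frames: F F F F F F F . . F F . → 9 faults.
4 frames: F F F F . . F F F F F F → 10 faults.
10 > 9: adding a frame increased faults — Belady's anomaly.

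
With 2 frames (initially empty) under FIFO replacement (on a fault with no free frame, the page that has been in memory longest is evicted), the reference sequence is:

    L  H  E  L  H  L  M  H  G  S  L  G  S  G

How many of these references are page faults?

L -> fault, frames [L]
H -> fault, frames [L, H]
E -> fault, evict L, frames [H, E]
L -> fault, evict H, frames [E, L]
H -> fault, evict E, frames [L, H]
L -> hit
M -> fault, evict L, frames [H, M]
H -> hit
G -> fault, evict H, frames [M, G]
S -> fault, evict M, frames [G, S]
L -> fault, evict G, frames [S, L]
G -> fault, evict S, frames [L, G]
S -> fault, evict L, frames [G, S]
G -> hit
Page faults: 11.

11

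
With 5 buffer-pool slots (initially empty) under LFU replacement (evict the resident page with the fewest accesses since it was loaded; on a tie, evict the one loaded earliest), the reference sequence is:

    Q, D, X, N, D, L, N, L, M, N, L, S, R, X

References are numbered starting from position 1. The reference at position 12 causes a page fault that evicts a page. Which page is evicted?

pos 1: Q → fault, frames {Q}
pos 2: D → fault, frames {Q,D}
pos 3: X → fault, frames {Q,D,X}
pos 4: N → fault, frames {Q,D,X,N}
pos 5: D → hit
pos 6: L → fault, frames {Q,D,X,N,L}
pos 7: N → hit
pos 8: L → hit
pos 9: M → fault, evict Q, frames {D,X,N,L,M}
pos 10: N → hit
pos 11: L → hit
pos 12: S → fault, evict X, frames {D,N,L,M,S}
At position 12, page X is evicted.

X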